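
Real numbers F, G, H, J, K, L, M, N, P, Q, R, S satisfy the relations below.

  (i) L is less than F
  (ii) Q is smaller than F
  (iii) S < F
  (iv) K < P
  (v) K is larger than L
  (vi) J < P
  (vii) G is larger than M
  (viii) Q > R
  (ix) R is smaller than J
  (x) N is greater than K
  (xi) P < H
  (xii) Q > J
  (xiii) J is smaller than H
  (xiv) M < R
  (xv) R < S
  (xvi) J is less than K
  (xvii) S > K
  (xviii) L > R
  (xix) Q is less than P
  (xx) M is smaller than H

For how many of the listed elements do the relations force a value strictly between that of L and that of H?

Chaining upward from L reaches: K, S, P, N, F.
Chaining downward from H reaches: M, R, J, Q, K, P.
Strictly between L and H are those in both lists: K, P — 2 elements.

2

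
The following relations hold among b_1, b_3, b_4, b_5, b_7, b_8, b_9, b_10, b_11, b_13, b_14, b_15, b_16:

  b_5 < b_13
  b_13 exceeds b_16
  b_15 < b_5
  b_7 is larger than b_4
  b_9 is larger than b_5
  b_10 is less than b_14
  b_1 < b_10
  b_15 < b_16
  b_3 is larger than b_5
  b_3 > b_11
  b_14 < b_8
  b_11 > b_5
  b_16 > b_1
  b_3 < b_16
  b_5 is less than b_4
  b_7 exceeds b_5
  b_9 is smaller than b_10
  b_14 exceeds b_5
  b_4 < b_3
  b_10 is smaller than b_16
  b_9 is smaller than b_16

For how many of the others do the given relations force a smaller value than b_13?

The elements the relations force below b_13 are b_15, b_5, b_4, b_11, b_1, b_9, b_3, b_10, b_16 — no chain reaches any other.
That is 9.

9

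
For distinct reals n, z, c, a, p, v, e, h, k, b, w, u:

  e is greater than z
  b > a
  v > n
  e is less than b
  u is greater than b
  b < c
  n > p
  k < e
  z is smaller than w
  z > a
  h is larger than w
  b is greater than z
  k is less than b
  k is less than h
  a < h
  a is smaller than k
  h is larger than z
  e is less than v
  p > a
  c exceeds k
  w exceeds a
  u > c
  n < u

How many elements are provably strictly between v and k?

Chaining upward from k reaches: e, b, h, c, u.
Chaining downward from v reaches: a, z, e, p, n.
Strictly between k and v are those in both lists: e — 1 element.

1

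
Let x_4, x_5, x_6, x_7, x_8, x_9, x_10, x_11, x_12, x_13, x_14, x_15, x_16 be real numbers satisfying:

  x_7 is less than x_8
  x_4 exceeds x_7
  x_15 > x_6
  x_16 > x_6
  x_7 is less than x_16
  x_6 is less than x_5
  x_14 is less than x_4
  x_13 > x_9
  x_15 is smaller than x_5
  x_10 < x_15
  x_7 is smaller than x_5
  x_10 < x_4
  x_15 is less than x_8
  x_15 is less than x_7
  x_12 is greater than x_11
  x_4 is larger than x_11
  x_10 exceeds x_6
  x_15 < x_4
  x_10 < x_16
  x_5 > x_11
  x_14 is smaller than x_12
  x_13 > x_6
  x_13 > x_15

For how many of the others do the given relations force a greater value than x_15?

The elements the relations force above x_15 are x_13, x_7, x_16, x_5, x_4, x_8 — no chain reaches any other.
That is 6.

6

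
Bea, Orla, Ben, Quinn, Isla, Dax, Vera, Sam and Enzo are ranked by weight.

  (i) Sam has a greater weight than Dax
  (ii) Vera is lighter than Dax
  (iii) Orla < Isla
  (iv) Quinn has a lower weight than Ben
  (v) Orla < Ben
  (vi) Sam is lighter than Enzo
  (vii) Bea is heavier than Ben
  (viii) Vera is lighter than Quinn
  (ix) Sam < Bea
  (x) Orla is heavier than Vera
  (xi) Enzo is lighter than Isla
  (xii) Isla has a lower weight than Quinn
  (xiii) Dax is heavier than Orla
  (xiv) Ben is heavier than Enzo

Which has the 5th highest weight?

Enzo

The consecutive relations fix a unique order: Vera < Orla < Dax < Sam < Enzo < Isla < Quinn < Ben < Bea.
Counting 5 from the largest end gives Enzo.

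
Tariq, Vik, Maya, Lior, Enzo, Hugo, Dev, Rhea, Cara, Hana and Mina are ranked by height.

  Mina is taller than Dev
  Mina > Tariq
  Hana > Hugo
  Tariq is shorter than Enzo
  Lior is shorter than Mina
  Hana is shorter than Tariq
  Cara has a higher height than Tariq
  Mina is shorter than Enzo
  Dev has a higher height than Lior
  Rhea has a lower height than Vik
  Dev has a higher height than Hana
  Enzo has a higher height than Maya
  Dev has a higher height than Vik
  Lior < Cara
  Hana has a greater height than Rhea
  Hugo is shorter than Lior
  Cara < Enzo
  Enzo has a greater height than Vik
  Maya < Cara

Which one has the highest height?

Enzo

Rhea is not greatest since Rhea < Vik; Vik is not greatest since Vik < Dev; Hugo is not greatest since Hugo < Lior; Hana is not greatest since Hana < Dev; Lior is not greatest since Lior < Cara; Maya is not greatest since Maya < Enzo; Tariq is not greatest since Tariq < Mina; Dev is not greatest since Dev < Mina; Mina is not greatest since Mina < Enzo; Cara is not greatest since Cara < Enzo.
Only Enzo has nothing above it, so Enzo is the highest height.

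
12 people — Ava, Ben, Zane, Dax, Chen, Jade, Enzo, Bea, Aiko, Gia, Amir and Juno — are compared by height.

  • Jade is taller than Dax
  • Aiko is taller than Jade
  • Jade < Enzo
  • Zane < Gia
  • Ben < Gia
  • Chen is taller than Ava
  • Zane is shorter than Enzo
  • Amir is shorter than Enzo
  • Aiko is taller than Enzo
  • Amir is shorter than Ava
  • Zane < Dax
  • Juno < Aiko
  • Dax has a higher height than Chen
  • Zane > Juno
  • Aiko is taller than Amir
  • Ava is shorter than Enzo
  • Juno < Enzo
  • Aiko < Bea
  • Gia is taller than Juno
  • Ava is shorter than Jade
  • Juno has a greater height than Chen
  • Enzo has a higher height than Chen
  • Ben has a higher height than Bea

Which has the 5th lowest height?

Zane

The consecutive relations fix a unique order: Amir < Ava < Chen < Juno < Zane < Dax < Jade < Enzo < Aiko < Bea < Ben < Gia.
The 5th smallest is Zane.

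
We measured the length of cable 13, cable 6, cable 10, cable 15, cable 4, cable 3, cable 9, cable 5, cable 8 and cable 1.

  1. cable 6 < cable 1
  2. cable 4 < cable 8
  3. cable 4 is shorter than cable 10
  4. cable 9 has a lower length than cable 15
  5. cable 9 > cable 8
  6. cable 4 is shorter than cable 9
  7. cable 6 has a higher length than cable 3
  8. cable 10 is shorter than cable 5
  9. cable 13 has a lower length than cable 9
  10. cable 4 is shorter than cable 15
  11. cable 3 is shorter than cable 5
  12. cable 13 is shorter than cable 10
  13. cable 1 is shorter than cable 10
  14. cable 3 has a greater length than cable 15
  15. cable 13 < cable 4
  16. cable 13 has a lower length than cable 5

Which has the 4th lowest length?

Chaining the given pairs: cable 13 < cable 4 < cable 8 < cable 9 < cable 15 < cable 3 < cable 6 < cable 1 < cable 10 < cable 5.
Counting 4 from the smallest end gives cable 9.

cable 9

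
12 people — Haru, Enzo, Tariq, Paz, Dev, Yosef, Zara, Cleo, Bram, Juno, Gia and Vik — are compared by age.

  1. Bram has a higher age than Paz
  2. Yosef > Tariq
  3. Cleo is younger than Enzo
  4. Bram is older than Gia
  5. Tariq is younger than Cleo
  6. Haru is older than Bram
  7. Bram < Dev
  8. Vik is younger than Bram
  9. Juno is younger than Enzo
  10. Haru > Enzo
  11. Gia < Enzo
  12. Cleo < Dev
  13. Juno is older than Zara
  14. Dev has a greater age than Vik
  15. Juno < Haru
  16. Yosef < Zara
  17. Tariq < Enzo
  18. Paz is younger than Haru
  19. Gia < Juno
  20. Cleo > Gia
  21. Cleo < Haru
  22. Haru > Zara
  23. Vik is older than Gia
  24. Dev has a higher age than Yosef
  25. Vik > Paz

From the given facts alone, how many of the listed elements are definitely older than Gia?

The elements the relations force above Gia are Vik, Bram, Juno, Cleo, Enzo, Dev, Haru — no chain reaches any other.
That is 7.

7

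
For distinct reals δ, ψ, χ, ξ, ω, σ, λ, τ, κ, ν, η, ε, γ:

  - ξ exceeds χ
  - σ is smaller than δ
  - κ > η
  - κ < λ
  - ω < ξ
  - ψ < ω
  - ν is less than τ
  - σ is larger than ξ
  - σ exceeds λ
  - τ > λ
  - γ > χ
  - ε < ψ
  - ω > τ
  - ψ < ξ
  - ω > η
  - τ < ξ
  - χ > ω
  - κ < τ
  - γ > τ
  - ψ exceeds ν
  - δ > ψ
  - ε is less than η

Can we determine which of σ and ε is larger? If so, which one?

ε < η and η < κ give ε < κ.
With κ < λ: ε < η < κ < λ.
With λ < τ: ε < η < κ < λ < τ.
Then τ < ω extends the chain to ω.
Then ω < χ extends the chain to χ.
With χ < ξ: ε < η < κ < λ < τ < ω < χ < ξ.
With ξ < σ: ε < η < κ < λ < τ < ω < χ < ξ < σ.
So σ is larger.

σ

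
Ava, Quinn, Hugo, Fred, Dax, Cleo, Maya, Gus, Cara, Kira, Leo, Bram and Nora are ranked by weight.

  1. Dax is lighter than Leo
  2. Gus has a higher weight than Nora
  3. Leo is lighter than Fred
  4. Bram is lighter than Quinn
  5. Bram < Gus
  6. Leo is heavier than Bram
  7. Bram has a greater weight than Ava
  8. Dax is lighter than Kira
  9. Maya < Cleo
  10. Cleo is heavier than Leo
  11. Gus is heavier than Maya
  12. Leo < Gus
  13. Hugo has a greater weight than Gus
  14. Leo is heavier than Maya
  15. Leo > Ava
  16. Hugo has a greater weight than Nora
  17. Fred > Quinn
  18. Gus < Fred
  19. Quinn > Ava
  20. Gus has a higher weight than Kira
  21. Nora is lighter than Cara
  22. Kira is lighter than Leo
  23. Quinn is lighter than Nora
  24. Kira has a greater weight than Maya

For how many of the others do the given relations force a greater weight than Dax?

The elements the relations force above Dax are Kira, Leo, Gus, Hugo, Cleo, Fred — no chain reaches any other.
That is 6.

6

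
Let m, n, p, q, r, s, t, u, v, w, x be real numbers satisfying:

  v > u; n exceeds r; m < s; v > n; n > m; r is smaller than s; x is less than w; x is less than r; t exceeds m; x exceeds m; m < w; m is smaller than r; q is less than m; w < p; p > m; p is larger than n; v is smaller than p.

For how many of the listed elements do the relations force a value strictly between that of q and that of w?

The relations place q below w. An element lies strictly between them when it is forced above q and also forced below w.
Above q: {m, x, r, n, v, t, s, p}. Below w: {m, x}.
Intersection: {m, x} — 2.

2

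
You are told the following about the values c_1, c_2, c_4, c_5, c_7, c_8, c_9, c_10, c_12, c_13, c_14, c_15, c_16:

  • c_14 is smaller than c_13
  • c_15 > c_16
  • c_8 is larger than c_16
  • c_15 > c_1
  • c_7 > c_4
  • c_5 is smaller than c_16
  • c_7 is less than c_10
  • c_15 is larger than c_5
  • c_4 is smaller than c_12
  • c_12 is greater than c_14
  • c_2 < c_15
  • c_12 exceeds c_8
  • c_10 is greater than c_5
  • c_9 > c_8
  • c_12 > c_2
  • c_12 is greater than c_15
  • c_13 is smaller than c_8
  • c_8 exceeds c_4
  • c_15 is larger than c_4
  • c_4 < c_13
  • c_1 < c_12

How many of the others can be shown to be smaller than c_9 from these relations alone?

6

The elements the relations force below c_9 are c_14, c_5, c_4, c_13, c_16, c_8 — no chain reaches any other.
That is 6.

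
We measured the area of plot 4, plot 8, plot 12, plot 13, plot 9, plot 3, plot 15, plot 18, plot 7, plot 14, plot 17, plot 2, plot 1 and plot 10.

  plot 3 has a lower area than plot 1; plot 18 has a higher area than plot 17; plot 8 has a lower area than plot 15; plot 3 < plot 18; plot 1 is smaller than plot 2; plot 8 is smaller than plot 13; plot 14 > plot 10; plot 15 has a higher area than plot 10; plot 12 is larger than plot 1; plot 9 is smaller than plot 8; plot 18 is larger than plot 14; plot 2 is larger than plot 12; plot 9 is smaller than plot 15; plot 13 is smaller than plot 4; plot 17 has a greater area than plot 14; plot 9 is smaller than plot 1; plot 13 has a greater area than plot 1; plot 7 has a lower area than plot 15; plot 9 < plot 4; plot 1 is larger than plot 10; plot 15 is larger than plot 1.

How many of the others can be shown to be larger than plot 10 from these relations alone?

Directly above plot 10: plot 1, plot 14, plot 15.
One step further: plot 13, plot 12, plot 17, plot 18, plot 2 (8 so far).
One step further: plot 4 (9 so far).
No other element is forced above plot 10 by the given relations, so the count is 9.

9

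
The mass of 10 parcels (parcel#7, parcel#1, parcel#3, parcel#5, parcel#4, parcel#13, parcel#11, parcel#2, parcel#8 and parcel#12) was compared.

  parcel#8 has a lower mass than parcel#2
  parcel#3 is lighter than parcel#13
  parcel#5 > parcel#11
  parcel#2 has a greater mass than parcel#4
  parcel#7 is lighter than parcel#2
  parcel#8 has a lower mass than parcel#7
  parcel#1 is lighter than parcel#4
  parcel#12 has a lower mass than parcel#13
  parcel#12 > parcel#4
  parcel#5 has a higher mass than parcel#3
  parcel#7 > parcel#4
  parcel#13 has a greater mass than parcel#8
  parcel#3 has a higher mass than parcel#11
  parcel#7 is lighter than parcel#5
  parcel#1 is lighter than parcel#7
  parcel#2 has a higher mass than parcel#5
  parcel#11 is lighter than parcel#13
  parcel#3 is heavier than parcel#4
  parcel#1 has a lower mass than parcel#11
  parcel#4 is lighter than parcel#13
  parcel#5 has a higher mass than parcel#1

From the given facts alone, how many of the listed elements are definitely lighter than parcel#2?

The elements the relations force below parcel#2 are parcel#1, parcel#8, parcel#11, parcel#4, parcel#3, parcel#7, parcel#5 — no chain reaches any other.
That is 7.

7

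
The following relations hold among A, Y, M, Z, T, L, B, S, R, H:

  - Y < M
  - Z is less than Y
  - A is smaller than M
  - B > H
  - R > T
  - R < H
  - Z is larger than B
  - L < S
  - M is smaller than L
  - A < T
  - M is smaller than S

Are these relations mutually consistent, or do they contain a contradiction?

Every relation is compatible with A < T < R < H < B < Z < Y < M < L < S; the set is consistent.

consistent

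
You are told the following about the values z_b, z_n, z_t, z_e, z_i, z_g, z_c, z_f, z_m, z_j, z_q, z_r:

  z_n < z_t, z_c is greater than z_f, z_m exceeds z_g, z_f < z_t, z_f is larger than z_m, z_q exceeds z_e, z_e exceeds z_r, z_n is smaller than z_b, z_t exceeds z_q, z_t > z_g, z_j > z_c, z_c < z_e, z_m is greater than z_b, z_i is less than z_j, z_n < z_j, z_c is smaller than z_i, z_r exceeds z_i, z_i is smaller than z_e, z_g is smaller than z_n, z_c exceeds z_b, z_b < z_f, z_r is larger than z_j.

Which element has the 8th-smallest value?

z_j

Chaining the given pairs: z_g < z_n < z_b < z_m < z_f < z_c < z_i < z_j < z_r < z_e < z_q < z_t.
The 8th smallest is z_j.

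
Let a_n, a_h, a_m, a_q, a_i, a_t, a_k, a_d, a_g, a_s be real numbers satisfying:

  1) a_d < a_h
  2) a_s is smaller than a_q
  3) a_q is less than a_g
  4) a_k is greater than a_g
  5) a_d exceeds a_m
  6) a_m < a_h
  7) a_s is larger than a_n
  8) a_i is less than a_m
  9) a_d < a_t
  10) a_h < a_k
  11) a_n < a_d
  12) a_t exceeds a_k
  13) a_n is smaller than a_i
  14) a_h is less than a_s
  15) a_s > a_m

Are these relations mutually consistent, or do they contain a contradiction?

consistent

Every relation is compatible with a_n < a_i < a_m < a_d < a_h < a_s < a_q < a_g < a_k < a_t; the set is consistent.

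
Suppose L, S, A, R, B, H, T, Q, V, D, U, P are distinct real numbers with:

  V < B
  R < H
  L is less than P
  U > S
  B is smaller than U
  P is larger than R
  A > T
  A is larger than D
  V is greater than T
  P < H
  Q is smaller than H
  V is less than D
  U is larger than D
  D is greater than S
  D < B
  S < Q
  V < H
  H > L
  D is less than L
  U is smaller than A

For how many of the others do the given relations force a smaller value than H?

8

From H the given relations immediately reach R, V, L, Q, P.
From those, T, S, D — 8 in total.
Nothing else is reachable below H; 8 in all.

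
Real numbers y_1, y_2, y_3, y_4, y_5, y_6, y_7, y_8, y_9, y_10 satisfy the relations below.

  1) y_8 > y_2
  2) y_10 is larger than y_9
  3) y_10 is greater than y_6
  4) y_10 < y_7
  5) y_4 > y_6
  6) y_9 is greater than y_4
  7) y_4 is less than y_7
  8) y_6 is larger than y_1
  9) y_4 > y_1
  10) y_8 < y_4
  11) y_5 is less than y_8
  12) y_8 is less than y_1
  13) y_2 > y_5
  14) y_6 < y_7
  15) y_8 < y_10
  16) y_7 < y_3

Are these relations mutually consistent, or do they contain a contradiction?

consistent

The single ordering y_5 < y_2 < y_8 < y_1 < y_6 < y_4 < y_9 < y_10 < y_7 < y_3 satisfies every listed relation, so no contradiction arises.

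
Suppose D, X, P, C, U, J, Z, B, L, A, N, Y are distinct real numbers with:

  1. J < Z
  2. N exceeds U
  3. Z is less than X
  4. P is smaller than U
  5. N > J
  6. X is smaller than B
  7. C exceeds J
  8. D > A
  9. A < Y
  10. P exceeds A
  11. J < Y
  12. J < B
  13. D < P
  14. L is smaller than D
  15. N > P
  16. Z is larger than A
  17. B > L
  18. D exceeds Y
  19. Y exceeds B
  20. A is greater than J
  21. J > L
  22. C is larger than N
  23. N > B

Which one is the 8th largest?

X

The consecutive relations fix a unique order: L < J < A < Z < X < B < Y < D < P < U < N < C.
The 8th largest is X.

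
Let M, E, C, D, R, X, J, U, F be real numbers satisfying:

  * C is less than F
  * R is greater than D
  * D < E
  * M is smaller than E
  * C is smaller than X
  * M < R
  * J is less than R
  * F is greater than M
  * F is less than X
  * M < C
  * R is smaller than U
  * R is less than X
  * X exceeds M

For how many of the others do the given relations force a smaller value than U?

4

The elements the relations force below U are M, D, J, R — no chain reaches any other.
That is 4.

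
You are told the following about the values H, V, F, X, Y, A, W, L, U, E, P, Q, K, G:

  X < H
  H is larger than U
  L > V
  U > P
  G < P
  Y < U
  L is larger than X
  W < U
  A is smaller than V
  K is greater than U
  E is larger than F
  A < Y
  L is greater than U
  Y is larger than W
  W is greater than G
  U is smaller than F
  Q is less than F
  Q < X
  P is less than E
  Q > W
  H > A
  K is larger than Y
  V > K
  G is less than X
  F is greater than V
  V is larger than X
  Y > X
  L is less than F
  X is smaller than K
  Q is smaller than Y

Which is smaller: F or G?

G

Link the given pairs in sequence: G < W; W < Q; Q < X; X < Y; Y < U; U < K; K < V; V < L; L < F.
Together: G < W < Q < X < Y < U < K < V < L < F.
So G < F; G is the smaller of the two.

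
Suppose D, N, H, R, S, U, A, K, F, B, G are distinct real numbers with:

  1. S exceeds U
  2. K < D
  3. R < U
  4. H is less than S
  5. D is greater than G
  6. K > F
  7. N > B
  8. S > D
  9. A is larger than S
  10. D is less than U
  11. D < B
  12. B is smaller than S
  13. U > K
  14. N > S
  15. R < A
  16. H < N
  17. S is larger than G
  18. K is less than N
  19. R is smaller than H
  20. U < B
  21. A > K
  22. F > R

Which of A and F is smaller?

F < K and K < D give F < D.
Then D < U extends the chain to U.
With U < B: F < K < D < U < B.
Then B < S extends the chain to S.
With S < A: F < K < D < U < B < S < A.
So F < A; F is the smaller of the two.

F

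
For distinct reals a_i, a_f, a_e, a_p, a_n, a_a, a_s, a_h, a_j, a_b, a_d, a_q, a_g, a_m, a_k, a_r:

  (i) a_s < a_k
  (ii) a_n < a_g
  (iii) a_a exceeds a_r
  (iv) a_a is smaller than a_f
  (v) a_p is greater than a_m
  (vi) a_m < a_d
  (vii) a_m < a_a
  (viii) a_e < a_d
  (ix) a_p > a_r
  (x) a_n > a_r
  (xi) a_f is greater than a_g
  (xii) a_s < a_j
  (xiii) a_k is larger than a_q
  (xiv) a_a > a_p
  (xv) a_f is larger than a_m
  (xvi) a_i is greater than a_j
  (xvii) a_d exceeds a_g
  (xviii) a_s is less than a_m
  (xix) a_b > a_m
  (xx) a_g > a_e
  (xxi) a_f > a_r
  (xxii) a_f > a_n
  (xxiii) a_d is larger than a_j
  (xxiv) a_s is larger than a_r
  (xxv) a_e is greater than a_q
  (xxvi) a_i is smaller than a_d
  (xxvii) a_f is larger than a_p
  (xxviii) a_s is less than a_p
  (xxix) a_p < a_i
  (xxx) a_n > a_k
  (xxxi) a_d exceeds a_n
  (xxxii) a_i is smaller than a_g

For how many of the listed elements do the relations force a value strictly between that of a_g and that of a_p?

1

Chaining upward from a_p reaches: a_i, a_a, a_f, a_d.
Chaining downward from a_g reaches: a_q, a_r, a_e, a_s, a_m, a_k, a_j, a_i, a_n.
Strictly between a_p and a_g are those in both lists: a_i — 1 element.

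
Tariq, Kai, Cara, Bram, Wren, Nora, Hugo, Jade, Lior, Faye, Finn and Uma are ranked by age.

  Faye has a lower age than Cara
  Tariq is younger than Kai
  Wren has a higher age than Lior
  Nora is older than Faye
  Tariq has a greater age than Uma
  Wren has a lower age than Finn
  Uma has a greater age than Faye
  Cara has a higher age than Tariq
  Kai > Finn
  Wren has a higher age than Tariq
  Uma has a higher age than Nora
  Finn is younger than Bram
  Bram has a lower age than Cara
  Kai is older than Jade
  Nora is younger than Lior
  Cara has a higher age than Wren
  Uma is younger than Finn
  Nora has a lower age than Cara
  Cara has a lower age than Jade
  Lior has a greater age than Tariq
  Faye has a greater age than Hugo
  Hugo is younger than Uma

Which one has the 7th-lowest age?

The consecutive relations fix a unique order: Hugo < Faye < Nora < Uma < Tariq < Lior < Wren < Finn < Bram < Cara < Jade < Kai.
Counting 7 from the smallest end gives Wren.

Wren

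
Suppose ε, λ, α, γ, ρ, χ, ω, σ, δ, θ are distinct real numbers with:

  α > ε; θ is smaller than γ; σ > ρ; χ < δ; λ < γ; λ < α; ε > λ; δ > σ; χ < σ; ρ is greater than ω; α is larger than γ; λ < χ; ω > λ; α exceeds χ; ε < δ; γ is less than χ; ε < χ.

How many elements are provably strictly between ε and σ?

1

Chaining upward from ε reaches: χ, α, δ.
Chaining downward from σ reaches: θ, λ, γ, ω, ρ, χ.
Strictly between ε and σ are those in both lists: χ — 1 element.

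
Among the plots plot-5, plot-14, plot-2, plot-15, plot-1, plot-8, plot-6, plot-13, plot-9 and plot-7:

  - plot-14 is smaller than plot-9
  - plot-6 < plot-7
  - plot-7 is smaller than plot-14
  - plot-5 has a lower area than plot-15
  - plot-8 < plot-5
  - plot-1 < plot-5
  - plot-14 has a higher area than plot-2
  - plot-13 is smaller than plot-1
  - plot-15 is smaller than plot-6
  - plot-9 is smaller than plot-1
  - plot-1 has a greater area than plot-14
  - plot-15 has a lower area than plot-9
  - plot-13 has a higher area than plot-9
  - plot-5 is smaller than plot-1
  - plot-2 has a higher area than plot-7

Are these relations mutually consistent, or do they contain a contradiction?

Chaining the given relations yields plot-5 < plot-15 < plot-6 < plot-7 < plot-2 < plot-14 < plot-9 < plot-13 < plot-1, so plot-5 < plot-1. But one relation states plot-1 < plot-5. These cannot both hold.

inconsistent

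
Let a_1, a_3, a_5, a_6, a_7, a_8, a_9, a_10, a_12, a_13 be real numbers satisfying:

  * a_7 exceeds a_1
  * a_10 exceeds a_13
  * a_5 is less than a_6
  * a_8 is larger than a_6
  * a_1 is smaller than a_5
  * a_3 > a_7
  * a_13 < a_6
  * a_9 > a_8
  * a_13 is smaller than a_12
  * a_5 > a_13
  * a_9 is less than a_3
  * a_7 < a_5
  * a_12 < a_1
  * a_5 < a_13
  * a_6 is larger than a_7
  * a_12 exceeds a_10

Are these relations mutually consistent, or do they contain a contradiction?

inconsistent

Chaining the given relations yields a_13 < a_10 < a_12 < a_1 < a_7 < a_5, so a_13 < a_5. But one relation states a_5 < a_13. These cannot both hold.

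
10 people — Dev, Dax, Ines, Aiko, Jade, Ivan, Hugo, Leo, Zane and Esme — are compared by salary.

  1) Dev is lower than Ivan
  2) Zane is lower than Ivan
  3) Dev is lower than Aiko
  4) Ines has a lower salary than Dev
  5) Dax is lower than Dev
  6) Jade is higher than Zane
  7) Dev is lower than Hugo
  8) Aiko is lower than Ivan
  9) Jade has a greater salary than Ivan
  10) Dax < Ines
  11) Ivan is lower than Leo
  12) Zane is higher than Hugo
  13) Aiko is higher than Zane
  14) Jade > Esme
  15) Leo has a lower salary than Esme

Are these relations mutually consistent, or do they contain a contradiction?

The single ordering Dax < Ines < Dev < Hugo < Zane < Aiko < Ivan < Leo < Esme < Jade satisfies every listed relation, so no contradiction arises.

consistent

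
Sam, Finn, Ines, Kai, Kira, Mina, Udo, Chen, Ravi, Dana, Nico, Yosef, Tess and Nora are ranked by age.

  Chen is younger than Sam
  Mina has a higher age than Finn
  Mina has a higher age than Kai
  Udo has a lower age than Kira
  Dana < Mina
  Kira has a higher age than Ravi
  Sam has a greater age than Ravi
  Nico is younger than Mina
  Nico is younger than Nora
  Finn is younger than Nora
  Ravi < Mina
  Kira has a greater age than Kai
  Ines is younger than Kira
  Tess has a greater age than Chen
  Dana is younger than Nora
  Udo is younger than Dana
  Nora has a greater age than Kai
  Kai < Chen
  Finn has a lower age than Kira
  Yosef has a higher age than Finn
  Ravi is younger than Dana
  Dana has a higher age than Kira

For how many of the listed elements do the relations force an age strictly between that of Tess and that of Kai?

1

The relations place Kai below Tess. An element lies strictly between them when it is forced above Kai and also forced below Tess.
Above Kai: {Chen, Kira, Sam, Dana, Mina, Nora}. Below Tess: {Chen}.
Intersection: {Chen} — 1.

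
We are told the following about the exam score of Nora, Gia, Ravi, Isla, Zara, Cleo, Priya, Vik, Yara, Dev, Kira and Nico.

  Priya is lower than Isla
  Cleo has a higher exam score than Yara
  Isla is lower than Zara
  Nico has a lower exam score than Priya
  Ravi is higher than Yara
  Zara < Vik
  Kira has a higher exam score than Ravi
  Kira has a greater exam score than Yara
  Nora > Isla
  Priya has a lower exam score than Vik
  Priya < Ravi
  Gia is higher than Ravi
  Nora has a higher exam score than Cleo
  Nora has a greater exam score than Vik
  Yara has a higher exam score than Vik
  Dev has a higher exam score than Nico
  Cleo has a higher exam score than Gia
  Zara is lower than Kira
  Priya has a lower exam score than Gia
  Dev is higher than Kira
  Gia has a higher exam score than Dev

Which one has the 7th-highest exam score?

Chaining the given pairs: Nico < Priya < Isla < Zara < Vik < Yara < Ravi < Kira < Dev < Gia < Cleo < Nora.
Counting 7 from the largest end gives Yara.

Yara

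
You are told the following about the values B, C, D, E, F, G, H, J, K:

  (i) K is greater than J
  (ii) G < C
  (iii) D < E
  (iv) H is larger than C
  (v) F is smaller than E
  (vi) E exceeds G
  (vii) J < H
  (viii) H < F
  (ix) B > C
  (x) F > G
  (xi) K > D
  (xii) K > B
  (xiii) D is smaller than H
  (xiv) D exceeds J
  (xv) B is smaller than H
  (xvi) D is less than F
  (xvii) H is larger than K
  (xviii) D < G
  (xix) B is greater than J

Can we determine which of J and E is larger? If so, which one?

J < D and D < G give J < G.
With G < C: J < D < G < C.
Then C < B extends the chain to B.
With B < K: J < D < G < C < B < K.
With K < H: J < D < G < C < B < K < H.
Then H < F extends the chain to F.
With F < E: J < D < G < C < B < K < H < F < E.
So E is larger.

E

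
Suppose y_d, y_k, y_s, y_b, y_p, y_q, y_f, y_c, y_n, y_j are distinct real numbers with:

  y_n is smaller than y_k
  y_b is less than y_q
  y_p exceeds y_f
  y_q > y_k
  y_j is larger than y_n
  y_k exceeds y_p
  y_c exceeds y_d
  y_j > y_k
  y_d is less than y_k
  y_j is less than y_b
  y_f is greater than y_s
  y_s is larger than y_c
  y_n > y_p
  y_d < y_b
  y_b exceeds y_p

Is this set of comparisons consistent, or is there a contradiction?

consistent

The single ordering y_d < y_c < y_s < y_f < y_p < y_n < y_k < y_j < y_b < y_q satisfies every listed relation, so no contradiction arises.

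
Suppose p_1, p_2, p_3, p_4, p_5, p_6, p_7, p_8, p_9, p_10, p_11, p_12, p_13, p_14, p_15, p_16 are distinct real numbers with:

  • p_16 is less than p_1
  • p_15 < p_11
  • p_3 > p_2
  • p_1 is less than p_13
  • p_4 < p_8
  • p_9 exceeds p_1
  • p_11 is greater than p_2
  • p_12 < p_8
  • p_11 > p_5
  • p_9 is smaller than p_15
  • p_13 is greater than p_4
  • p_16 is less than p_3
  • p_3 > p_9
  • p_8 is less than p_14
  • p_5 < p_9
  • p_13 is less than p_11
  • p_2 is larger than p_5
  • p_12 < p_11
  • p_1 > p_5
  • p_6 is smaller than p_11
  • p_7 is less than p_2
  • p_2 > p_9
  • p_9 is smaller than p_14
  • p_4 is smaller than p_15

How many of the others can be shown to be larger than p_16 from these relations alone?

From p_16 the given relations immediately reach p_1, p_3.
From those, p_9, p_13 — 4 in total.
From those, p_2, p_15, p_14, p_11 — 8 in total.
No other element is forced above p_16 by the given relations, so the count is 8.

8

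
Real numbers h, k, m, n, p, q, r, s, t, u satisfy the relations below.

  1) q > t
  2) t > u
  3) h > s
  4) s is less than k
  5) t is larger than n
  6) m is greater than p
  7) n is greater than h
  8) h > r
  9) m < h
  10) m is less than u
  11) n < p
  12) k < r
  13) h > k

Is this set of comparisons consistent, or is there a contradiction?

Chaining the given relations yields h < n < p < m, so h < m. But one relation states m < h. These cannot both hold.

inconsistent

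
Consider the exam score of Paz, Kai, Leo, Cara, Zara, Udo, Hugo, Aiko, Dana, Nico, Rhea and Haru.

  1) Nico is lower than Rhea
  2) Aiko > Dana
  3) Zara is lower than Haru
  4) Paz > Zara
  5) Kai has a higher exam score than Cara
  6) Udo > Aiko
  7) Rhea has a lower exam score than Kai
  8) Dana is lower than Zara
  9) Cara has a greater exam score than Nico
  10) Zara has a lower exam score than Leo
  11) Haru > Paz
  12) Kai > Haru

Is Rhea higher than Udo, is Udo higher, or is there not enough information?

Following every chain through Rhea: above Rhea we get Kai; below Rhea we get Nico.
Udo is not reached, and no chain runs the other way from Udo to Rhea.
So the given relations leave the order of Rhea and Udo undetermined.

undetermined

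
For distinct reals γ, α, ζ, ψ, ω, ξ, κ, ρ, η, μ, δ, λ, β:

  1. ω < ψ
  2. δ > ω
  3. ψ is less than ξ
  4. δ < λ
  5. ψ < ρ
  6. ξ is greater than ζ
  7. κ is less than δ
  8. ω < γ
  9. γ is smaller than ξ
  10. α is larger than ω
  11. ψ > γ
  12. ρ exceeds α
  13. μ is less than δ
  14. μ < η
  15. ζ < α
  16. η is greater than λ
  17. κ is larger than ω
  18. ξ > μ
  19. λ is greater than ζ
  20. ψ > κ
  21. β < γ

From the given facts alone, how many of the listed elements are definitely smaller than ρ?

7

From ρ the given relations immediately reach α, ψ.
From those, ω, γ, κ, ζ — 6 in total.
From those, β — 7 in total.
No other element is forced below ρ by the given relations, so the count is 7.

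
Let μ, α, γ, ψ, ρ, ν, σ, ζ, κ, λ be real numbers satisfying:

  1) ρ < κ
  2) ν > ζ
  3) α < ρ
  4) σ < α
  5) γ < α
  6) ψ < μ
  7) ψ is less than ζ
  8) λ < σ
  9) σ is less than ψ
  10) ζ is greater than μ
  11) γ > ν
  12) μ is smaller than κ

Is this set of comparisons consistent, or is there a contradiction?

consistent

The single ordering λ < σ < ψ < μ < ζ < ν < γ < α < ρ < κ satisfies every listed relation, so no contradiction arises.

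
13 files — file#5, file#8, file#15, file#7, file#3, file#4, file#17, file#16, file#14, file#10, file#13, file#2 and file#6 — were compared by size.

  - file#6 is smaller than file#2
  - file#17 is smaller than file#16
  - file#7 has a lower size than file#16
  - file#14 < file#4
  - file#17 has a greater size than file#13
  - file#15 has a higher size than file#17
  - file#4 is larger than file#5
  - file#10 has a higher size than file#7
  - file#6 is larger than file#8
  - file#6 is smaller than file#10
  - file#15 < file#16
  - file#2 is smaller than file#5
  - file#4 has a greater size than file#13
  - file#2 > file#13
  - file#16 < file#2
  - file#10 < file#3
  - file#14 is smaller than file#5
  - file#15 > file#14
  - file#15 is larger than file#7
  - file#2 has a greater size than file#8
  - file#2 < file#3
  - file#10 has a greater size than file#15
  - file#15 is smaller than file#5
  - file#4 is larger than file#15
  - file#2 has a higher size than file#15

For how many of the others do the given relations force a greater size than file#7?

7

Directly above file#7: file#15, file#16, file#10.
One step further: file#2, file#3, file#5, file#4 (7 so far).
Nothing else is reachable above file#7; 7 in all.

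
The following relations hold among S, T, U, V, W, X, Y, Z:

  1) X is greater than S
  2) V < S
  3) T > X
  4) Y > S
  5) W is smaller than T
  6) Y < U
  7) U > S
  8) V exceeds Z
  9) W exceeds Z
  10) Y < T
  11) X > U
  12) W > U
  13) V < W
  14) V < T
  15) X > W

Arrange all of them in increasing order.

Each adjacent pair is fixed by a given relation: Z < V; V < S; S < Y; Y < U; U < W; W < X; X < T. Chaining them end to end gives the full order.

Z < V < S < Y < U < W < X < T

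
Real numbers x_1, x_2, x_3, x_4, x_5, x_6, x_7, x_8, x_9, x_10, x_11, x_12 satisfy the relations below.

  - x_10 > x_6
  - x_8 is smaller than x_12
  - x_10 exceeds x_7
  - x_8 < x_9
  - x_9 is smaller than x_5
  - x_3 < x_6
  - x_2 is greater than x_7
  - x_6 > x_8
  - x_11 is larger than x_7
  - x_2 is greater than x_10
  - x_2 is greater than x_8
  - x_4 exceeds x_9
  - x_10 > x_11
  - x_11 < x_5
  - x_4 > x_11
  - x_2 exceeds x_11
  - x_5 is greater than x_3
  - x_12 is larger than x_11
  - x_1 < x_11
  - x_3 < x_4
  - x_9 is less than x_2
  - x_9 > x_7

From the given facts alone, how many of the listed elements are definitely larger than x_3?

5

Directly above x_3: x_5, x_4, x_6.
One step further: x_10 (4 so far).
One step further: x_2 (5 so far).
No other element is forced above x_3 by the given relations, so the count is 5.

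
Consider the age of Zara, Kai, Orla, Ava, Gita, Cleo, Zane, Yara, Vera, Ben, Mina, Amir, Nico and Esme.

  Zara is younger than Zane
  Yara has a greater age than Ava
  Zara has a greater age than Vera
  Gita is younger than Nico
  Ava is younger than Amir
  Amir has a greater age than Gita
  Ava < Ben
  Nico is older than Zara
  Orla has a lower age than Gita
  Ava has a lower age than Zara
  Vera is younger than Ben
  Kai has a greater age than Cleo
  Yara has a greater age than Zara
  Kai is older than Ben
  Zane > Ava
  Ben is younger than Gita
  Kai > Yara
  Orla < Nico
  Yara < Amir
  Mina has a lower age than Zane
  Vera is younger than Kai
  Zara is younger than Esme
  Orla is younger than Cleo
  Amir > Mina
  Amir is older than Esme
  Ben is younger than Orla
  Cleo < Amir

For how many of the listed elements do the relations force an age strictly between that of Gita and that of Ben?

1

The relations place Ben below Gita. An element lies strictly between them when it is forced above Ben and also forced below Gita.
Above Ben: {Orla, Cleo, Nico, Kai, Amir}. Below Gita: {Ava, Vera, Orla}.
Intersection: {Orla} — 1.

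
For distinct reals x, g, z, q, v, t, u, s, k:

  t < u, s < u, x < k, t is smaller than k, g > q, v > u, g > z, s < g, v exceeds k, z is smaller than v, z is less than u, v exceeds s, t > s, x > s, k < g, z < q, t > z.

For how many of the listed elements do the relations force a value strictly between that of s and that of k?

2

Chaining upward from s reaches: x, t, u, g, v.
Chaining downward from k reaches: x, z, t.
Strictly between s and k are those in both lists: x, t — 2 elements.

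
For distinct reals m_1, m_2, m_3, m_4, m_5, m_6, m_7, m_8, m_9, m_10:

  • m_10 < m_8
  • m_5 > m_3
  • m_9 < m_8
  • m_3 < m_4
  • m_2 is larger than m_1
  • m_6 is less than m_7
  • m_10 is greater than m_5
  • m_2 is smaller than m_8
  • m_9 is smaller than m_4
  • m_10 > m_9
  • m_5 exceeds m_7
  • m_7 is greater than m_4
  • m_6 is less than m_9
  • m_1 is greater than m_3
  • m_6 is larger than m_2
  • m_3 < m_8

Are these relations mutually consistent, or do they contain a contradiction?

consistent

Every relation is compatible with m_3 < m_1 < m_2 < m_6 < m_9 < m_4 < m_7 < m_5 < m_10 < m_8; the set is consistent.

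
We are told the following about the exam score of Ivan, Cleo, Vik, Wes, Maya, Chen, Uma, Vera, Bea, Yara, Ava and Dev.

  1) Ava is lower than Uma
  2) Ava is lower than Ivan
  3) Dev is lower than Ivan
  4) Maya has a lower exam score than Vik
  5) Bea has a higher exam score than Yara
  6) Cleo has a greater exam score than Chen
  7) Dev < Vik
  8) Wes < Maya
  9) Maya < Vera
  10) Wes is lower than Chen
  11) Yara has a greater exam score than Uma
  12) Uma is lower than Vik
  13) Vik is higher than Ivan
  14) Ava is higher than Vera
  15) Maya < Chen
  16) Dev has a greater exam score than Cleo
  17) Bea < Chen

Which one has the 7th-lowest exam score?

Chaining the given pairs: Wes < Maya < Vera < Ava < Uma < Yara < Bea < Chen < Cleo < Dev < Ivan < Vik.
Counting 7 from the smallest end gives Bea.

Bea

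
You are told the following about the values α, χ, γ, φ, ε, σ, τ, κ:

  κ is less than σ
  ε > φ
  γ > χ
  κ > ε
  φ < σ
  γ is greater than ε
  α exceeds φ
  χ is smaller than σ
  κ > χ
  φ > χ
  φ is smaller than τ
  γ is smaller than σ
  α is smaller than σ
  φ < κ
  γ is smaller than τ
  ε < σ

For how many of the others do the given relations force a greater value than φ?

The elements the relations force above φ are ε, γ, τ, κ, α, σ — no chain reaches any other.
That is 6.

6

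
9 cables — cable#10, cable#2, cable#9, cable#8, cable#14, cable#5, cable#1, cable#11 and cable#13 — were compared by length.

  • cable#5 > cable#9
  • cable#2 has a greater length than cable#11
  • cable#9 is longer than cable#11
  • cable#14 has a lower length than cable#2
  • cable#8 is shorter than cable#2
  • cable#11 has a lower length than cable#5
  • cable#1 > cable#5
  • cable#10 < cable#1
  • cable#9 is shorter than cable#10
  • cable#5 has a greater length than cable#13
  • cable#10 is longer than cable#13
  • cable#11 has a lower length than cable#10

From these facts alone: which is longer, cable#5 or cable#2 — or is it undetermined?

Following every chain through cable#2: below cable#2 we get cable#11, cable#14, cable#8.
cable#5 is not reached, and no chain runs the other way from cable#5 to cable#2.
So the given relations leave the order of cable#2 and cable#5 undetermined.

undetermined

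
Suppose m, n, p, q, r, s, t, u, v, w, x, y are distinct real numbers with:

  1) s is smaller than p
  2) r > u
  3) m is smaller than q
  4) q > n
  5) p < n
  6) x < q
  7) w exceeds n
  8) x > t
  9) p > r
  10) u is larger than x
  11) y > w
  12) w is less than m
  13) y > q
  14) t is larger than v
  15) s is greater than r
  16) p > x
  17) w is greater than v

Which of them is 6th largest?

Chaining the given pairs: v < t < x < u < r < s < p < n < w < m < q < y.
The 6th largest is p.

p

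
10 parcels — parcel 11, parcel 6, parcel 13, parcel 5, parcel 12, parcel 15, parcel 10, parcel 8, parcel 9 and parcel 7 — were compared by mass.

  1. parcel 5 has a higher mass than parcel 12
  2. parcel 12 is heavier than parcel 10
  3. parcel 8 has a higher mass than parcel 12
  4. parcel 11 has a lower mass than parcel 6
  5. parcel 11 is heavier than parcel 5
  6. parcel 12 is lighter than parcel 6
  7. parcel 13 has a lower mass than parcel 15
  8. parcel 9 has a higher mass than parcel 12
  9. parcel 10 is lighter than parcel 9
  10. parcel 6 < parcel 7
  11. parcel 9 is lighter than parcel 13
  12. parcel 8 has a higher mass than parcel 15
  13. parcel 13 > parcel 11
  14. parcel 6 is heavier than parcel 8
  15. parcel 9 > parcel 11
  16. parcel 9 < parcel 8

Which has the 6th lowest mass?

Piecing the relations together gives one ordering: parcel 10 < parcel 12 < parcel 5 < parcel 11 < parcel 9 < parcel 13 < parcel 15 < parcel 8 < parcel 6 < parcel 7.
The 6th smallest is parcel 13.

parcel 13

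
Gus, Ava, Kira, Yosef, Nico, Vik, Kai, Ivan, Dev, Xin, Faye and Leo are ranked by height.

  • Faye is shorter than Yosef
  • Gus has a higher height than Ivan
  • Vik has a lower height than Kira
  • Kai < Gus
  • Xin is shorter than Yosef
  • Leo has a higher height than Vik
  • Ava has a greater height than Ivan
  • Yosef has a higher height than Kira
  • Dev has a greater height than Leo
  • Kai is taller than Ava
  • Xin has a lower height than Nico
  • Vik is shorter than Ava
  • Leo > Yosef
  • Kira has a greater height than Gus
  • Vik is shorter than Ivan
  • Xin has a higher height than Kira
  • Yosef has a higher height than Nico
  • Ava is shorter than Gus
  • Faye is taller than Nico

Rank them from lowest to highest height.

The consecutive links are each given: Vik < Ivan; Ivan < Ava; Ava < Kai; Kai < Gus; Gus < Kira; Kira < Xin; Xin < Nico; Nico < Faye; Faye < Yosef; Yosef < Leo; Leo < Dev.

Vik < Ivan < Ava < Kai < Gus < Kira < Xin < Nico < Faye < Yosef < Leo < Dev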